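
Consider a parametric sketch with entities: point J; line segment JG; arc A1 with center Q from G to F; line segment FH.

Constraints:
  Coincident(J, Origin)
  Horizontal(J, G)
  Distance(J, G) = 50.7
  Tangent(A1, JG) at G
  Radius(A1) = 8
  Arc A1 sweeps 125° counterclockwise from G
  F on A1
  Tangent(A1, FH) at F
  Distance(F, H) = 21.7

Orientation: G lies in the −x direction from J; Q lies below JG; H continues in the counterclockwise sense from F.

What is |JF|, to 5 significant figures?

58.621

J is at the origin; JG is horizontal with |JG| = 50.7 and G on the −x side, so G = (-50.700, 0.0000). Tangency of A1 to JG means the radius QG is perpendicular to JG, so Q = G + (0, -8) = (-50.700, -8.0000). On A1, G sits at bearing 90° from Q; a 125° counterclockwise sweep puts F at bearing 215°, so F = Q + 8.0·(cos 215°, sin 215°) = (-57.253, -12.589). Then |JF| = |F − J| = 58.621.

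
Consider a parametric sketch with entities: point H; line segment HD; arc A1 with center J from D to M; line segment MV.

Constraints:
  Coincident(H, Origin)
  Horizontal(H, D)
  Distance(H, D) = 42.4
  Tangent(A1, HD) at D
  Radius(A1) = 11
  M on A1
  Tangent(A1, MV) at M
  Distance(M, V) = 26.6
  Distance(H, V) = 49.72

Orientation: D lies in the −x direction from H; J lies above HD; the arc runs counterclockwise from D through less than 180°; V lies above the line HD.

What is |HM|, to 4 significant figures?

33.38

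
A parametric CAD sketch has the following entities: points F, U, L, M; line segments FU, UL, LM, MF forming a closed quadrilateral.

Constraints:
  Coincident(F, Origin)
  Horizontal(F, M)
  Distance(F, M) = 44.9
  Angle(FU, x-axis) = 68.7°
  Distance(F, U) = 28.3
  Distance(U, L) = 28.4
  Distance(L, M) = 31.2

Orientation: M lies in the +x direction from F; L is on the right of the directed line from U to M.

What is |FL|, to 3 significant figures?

13.9

Checks: |UL| = 28.40 ✓; |LM| = 31.20 ✓.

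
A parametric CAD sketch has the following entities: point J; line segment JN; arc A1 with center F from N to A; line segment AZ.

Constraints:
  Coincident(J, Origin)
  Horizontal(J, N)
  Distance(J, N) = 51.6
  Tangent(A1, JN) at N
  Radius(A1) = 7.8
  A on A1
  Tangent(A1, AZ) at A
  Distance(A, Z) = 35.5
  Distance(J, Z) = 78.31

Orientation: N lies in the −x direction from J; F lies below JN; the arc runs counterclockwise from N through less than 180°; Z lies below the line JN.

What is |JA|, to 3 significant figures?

59.5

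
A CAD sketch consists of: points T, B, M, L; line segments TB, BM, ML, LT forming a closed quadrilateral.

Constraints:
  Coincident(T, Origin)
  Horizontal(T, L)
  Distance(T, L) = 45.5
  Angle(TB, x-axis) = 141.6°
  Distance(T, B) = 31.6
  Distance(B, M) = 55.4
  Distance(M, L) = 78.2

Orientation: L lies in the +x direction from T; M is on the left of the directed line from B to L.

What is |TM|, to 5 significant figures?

66.785

T is at the origin; TL is horizontal with |TL| = 45.5 and L in +x, so L = (45.5, 0). TB runs at 141.6° with |TB| = 31.6, so B = (-24.765, 19.628). M is determined by |BM| = 55.4 and |ML| = 78.2 together: it lies at the intersection of circle(B, 55.4) and circle(L, 78.2). With |BL| = 72.955, the foot of the radical line on BL is 15.601 from B and the perpendicular offset is √(55.4² − 15.601²) = 53.158. Taking the left-of-BL solution: M = (4.5629, 66.629).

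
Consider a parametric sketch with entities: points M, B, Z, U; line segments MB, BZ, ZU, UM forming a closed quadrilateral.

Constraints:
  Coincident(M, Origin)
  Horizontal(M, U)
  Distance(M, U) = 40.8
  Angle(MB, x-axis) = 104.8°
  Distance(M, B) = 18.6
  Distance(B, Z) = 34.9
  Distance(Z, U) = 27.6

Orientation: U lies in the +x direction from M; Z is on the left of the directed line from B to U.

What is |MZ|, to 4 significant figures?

38.69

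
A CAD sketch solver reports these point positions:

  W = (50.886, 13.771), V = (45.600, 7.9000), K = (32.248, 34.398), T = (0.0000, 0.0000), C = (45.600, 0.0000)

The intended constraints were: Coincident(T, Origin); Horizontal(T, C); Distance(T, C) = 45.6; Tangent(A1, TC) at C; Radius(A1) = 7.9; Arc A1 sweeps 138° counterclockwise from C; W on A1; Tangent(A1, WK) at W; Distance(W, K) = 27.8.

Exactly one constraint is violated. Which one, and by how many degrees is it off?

Tangent(A1, WK) at W — off by 5.90°.

T = (0.00, 0.00) ✓; T.y = 0.00, C.y = 0.00 ✓; |TC| = 45.60 ✓; ∠(VC, CT) = 90.00° ✓; |VC| = 7.900 ✓; bearing(V→W) − bearing(V→C) = 138.0° ✓; |VW| = 7.900 ✓; ∠(VW, WK) = 95.90° ✗; |WK| = 27.80 ✓.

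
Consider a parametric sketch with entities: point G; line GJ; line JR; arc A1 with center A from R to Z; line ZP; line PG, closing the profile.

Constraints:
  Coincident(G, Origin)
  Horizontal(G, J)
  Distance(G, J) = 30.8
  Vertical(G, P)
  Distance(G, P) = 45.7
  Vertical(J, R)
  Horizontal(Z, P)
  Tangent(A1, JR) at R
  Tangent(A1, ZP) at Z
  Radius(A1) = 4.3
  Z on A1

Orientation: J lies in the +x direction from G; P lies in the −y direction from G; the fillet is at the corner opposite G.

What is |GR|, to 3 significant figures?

51.6

G is at the origin; GJ is horizontal with |GJ| = 30.8 and J on the +x side, so J = (30.8, 0.00). G and P share the same x with |GP| = 45.7 and P on the −y side, so P = (0.00, -45.7). The virtual corner opposite G is at (30.8, -45.7). Since A1 is tangent to JR there, AR ⟂ JR and since A1 is tangent to ZP there, AZ ⟂ ZP, with radius 4.3, so the center A sits 4.3 in from both sides at A = (26.5, -41.4). That places the tangent points at R = (30.8, -41.4) on JR and Z = (26.5, -45.7) on ZP. Then |GR| = |R − G| = 51.6.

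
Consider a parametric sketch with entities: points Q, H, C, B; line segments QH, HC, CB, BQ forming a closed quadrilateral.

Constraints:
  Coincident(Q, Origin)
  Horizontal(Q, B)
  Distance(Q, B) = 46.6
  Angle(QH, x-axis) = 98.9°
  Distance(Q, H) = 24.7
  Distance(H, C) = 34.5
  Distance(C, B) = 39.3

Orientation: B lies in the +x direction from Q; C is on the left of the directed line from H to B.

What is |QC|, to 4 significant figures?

45.53

Checks: Q = (0.00, 0.00) ✓; |HC| = 34.50 ✓; |CB| = 39.30 ✓.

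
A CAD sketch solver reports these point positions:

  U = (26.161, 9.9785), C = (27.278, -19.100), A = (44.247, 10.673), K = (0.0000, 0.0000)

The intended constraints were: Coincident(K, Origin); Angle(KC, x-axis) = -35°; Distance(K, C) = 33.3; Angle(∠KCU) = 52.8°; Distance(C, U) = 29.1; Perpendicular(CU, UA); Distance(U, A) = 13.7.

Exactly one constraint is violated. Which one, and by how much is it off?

Distance(U, A) = 13.7 — off by 4.40.

K = (0.00, 0.00) ✓; KC at -35.00° ✓; |KC| = 33.30 ✓; ∠KCU = 52.80° ✓; |CU| = 29.10 ✓; ∠(CU, UA) = 90.00° ✓; |UA| = 18.10 ✗.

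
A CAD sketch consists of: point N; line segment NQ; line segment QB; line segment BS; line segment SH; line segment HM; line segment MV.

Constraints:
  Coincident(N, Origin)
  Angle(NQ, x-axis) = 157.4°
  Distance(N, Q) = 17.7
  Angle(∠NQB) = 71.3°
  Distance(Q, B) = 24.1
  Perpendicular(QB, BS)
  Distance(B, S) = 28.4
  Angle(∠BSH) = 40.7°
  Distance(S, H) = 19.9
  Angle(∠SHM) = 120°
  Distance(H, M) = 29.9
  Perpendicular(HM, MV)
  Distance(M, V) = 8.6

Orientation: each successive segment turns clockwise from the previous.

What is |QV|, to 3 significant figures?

31.5

N is at the origin; NQ runs at 157.4° with length 17.7, so Q = (-16.3, 6.80). ∠NQB = 71.3° gives QB at 48.7° from the x-axis; with |QB| = 24.1, B = (-0.435, 24.9). QB is perpendicular to BS, so BS runs at -41.3°; with |BS| = 28.4, S = (20.9, 6.16). ∠BSH = 40.7° gives SH at 179° from the x-axis; with |SH| = 19.9, H = (1.00, 6.37). ∠SHM = 120.0° gives HM at 119° from the x-axis; with |HM| = 29.9, M = (-13.7, 32.4). HM ⟂ MV, so MV runs at 29.4°; with |MV| = 8.6, V = (-6.18, 36.6). Then |QV| = |V − Q| = 31.5.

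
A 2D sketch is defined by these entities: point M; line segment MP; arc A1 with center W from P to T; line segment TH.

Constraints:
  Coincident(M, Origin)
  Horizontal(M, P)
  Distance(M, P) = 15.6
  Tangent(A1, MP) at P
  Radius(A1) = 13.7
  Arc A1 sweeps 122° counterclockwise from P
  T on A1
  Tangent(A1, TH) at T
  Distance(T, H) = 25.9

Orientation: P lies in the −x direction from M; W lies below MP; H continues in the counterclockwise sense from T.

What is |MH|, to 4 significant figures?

45.00

M is at the origin; M and P share the same y with |MP| = 15.6 and P on the −x side, so P = (-15.60, 0.000). A1 meets MP tangentially, so WP is at right angles to MP, so W = P + (0, -13.7) = (-15.60, -13.70). On A1, P sits at bearing 90° from W; a 122° counterclockwise sweep puts T at bearing 212°, so T = W + 13.7·(cos 212°, sin 212°) = (-27.22, -20.96). A1 meets TH tangentially, so WT is at right angles to TH, so TH runs along (−sin 212°, cos 212°); with |TH| = 25.9, H = (-13.49, -42.92). Then |MH| = |H − M| = 45.00.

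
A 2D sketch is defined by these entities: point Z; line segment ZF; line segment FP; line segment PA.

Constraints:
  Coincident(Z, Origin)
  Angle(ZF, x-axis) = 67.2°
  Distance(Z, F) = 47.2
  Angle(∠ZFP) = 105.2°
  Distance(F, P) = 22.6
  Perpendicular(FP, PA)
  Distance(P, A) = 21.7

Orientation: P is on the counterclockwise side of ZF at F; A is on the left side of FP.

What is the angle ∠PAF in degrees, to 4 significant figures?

46.16°

Z is at the origin; ZF runs at 67.2° with length 47.2, so F = 47.2·(cos 67.2°, sin 67.2°) = (18.29, 43.51). ∠ZFP = 105.2°, so FP runs at 67.2° + (180° − 105.2°) = 142.0° from the x-axis; with |FP| = 22.6, P = F + 22.6·(cos 142.0°, sin 142.0°) = (0.4817, 57.43). The perpendicularity gives PA at right angles to FP; with |PA| = 21.7 on the left of FP, A = P + 21.7·(-0.6157, -0.7880) = (-12.88, 40.33). Then cos ∠PAF = AP·AF / (|AP||AF|), giving 46.16°.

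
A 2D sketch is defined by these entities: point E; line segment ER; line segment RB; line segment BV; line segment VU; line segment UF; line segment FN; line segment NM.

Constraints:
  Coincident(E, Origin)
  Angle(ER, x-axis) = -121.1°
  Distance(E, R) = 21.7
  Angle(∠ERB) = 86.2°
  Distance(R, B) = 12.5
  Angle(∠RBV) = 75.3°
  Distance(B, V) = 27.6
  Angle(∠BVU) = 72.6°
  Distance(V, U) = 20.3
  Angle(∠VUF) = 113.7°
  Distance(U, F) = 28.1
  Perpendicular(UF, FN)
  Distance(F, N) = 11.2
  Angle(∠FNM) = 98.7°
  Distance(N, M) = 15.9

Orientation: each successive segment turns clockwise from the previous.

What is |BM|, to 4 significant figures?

10.57

E is at the origin; ER runs at -121.1° with length 21.7, so R = (-11.21, -18.58). ∠ERB = 86.2° gives RB at 145.1° from the x-axis; with |RB| = 12.5, B = (-21.46, -11.43). ∠RBV = 75.3° gives BV at 40.40° from the x-axis; with |BV| = 27.6, V = (-0.4422, 6.459). ∠BVU = 72.6° gives VU at -67.00° from the x-axis; with |VU| = 20.3, U = (7.490, -12.23). ∠VUF = 113.7° gives UF at -133.3° from the x-axis; with |UF| = 28.1, F = (-11.78, -32.68). UF is perpendicular to FN, so FN runs at 136.7°; with |FN| = 11.2, N = (-19.93, -25.00). ∠FNM = 98.7° gives NM at 55.40° from the x-axis; with |NM| = 15.9, M = (-10.90, -11.91). Then |BM| = |M − B| = 10.57.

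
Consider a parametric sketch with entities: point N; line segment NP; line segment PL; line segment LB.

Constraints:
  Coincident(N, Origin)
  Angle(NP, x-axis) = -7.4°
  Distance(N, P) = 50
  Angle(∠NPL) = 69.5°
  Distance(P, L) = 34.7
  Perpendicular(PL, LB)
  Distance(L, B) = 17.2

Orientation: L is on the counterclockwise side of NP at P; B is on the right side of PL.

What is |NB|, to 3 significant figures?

66.3

N is at the origin; NP runs at -7.4° with length 50.0, so P = 50.0·(cos -7.4°, sin -7.4°) = (49.6, -6.44). ∠NPL = 69.5°, so PL runs at -7.4° + (180° − 69.5°) = 103° from the x-axis; with |PL| = 34.7, L = P + 34.7·(cos 103°, sin 103°) = (41.7, 27.4). PL is perpendicular to LB; with |LB| = 17.2 on the right of PL, B = L + 17.2·(0.974, 0.227) = (58.5, 31.3). Then |NB| = |B − N| = 66.3.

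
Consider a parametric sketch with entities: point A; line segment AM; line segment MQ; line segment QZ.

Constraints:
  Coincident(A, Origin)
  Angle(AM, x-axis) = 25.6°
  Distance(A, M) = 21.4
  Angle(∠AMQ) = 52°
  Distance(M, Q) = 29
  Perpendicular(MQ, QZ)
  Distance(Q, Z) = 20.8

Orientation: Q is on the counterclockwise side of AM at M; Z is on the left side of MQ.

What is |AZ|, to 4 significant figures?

16.31

∠AMQ = 52.0°, so MQ runs at 25.6° + (180° − 52.0°) = 153.6° from the x-axis; with |MQ| = 29.0, Q = M + 29.0·(cos 153.6°, sin 153.6°) = (-6.676, 22.14). The perpendicularity gives QZ at right angles to MQ; with |QZ| = 20.8 on the left of MQ, Z = Q + 20.8·(-0.4446, -0.8957) = (-15.92, 3.510). Then |AZ| = |Z − A| = 16.31.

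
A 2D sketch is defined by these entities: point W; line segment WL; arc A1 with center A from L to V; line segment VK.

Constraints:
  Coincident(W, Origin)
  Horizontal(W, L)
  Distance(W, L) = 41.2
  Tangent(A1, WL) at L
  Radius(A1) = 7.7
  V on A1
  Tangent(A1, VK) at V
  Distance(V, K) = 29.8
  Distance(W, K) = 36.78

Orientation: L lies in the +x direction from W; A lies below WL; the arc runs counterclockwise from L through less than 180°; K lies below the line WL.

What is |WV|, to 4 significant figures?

34.63

W is at the origin; W and L share the same y with |WL| = 41.2 and L on the +x side, so L = (41.20, 0.000). Tangency of A1 to WL means the radius AL is perpendicular to WL, so A = L + (0, -7.7) = (41.20, -7.700). Since AV ⟂ VK (tangency), |AK| = √(7.7² + 29.8²) = 30.78 regardless of where V sits on A1. So K lies on both circle(W, 36.78) and circle(A, 30.78); the below-WL intersection is K = (20.54, -30.51). V is the foot of the tangent from K: V = (34.38, -4.123).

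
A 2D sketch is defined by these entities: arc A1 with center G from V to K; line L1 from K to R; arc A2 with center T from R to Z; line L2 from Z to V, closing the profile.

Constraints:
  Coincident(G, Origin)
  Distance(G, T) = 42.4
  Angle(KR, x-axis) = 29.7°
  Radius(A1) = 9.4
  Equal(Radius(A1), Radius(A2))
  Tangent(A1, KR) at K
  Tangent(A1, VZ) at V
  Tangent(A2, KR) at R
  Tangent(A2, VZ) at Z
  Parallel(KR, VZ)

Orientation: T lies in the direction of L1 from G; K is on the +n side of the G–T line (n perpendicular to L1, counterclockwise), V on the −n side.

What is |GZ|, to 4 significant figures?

43.43

The slot axis is L1's direction at 29.7°, so u = (cos 29.7°, sin 29.7°) = (0.8686, 0.4955) and n = (−sin 29.7°, cos 29.7°) = (-0.4955, 0.8686). G is at the origin and T lies 42.4 along u from G, so T = 42.4·u = (36.83, 21.01). Tangency of A1 to both parallel lines with radius 9.4 puts K and V at G ± 9.4·n: K = (-4.657, 8.165), V = (4.657, -8.165). Equal radii place R and Z the same way about T: R = T + 9.4·n = (32.17, 29.17), Z = T − 9.4·n = (41.49, 12.84). Then |GZ| = |Z − G| = 43.43.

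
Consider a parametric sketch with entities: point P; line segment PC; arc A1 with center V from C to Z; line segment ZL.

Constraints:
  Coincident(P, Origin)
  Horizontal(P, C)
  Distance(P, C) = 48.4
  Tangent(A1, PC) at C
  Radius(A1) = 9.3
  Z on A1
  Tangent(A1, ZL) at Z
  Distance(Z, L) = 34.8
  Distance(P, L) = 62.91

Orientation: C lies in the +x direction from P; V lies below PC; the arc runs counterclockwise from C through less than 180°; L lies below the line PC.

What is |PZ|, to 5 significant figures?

40.586

P is at the origin; P and C share the same y with |PC| = 48.4 and C on the +x side, so C = (48.400, 0.0000). A1 meets PC tangentially, so VC is at right angles to PC, so V = C + (0, -9.3) = (48.400, -9.3000). Since VZ ⟂ ZL (tangency), |VL| = √(9.3² + 34.8²) = 36.021 regardless of where Z sits on A1. So L lies on both circle(P, 62.91) and circle(V, 36.021); the below-PC intersection is L = (43.920, -45.042). Z is the foot of the tangent from L: Z = (39.186, -10.565).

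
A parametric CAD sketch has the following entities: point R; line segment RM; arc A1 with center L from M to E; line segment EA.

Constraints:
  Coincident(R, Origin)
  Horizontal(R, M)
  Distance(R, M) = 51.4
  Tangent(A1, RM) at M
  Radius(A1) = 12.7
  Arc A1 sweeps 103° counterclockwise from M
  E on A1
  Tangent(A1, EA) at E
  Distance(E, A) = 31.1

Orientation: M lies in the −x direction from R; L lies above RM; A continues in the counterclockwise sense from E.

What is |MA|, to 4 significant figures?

46.17

On A1, M sits at bearing -90° from L; a 103° counterclockwise sweep puts E at bearing 13°, so E = L + 12.7·(cos 13°, sin 13°) = (-39.03, 15.56). Since A1 is tangent to EA there, LE ⟂ EA, so EA runs along (−sin 13°, cos 13°); with |EA| = 31.1, A = (-46.02, 45.86). Then |MA| = |A − M| = 46.17.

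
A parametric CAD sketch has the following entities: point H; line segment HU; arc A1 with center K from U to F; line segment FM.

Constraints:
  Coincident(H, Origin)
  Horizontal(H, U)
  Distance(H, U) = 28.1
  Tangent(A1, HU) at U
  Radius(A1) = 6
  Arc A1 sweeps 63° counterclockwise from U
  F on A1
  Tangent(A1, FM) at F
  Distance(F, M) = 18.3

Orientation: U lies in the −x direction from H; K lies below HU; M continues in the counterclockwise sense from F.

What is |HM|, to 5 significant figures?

46.118

H is at the origin; HU is horizontal with |HU| = 28.1 and U on the −x side, so U = (-28.100, 0.0000). Tangency of A1 to HU means the radius KU is perpendicular to HU, so K = U + (0, -6) = (-28.100, -6.0000). On A1, U sits at bearing 90° from K; a 63° counterclockwise sweep puts F at bearing 153°, so F = K + 6.0·(cos 153°, sin 153°) = (-33.446, -3.2761). Since A1 is tangent to FM there, KF ⟂ FM, so FM runs along (−sin 153°, cos 153°); with |FM| = 18.3, M = (-41.754, -19.581). Then |HM| = |M − H| = 46.118.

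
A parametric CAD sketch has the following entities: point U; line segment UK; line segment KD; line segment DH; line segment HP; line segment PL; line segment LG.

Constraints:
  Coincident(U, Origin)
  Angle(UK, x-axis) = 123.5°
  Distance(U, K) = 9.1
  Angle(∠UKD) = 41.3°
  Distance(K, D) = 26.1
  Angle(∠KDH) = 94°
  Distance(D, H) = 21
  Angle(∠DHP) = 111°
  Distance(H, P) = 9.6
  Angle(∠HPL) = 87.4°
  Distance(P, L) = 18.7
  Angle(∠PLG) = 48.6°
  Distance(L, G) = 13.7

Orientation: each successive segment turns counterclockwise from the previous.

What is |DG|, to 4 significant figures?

12.26

∠HPL = 87.4° gives PL at 149.8° from the x-axis; with |PL| = 18.7, L = (1.030, -5.089). ∠PLG = 48.6° gives LG at -78.80° from the x-axis; with |LG| = 13.7, G = (3.691, -18.53). Then |DG| = |G − D| = 12.26.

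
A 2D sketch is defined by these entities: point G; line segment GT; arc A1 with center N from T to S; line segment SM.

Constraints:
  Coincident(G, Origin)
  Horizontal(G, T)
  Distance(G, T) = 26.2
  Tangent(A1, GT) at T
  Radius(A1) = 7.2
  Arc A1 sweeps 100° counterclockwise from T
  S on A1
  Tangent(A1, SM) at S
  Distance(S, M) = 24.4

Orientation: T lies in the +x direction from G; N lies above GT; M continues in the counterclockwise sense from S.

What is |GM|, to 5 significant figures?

43.578

On A1, T sits at bearing -90° from N; a 100° counterclockwise sweep puts S at bearing 10°, so S = N + 7.2·(cos 10°, sin 10°) = (33.291, 8.4503). A1 meets SM tangentially, so NS is at right angles to SM, so SM runs along (−sin 10°, cos 10°); with |SM| = 24.4, M = (29.054, 32.480). Then |GM| = |M − G| = 43.578.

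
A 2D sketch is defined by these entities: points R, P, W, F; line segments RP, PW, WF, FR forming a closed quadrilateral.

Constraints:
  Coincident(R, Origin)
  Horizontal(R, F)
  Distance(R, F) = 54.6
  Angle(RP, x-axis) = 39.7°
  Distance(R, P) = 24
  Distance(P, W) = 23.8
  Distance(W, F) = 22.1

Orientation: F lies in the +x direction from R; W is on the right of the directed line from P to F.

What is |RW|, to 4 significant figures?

33.01

Checks: |PW| = 23.80 ✓; |WF| = 22.10 ✓.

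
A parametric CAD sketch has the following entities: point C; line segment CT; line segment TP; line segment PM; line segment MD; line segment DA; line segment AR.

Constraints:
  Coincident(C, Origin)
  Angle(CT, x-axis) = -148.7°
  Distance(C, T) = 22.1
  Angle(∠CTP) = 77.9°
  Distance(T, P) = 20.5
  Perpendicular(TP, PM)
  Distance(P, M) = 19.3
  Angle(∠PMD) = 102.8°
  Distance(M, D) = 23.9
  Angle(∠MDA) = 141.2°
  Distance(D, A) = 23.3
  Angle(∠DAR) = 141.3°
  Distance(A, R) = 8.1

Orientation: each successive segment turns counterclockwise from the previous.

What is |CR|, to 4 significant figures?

35.01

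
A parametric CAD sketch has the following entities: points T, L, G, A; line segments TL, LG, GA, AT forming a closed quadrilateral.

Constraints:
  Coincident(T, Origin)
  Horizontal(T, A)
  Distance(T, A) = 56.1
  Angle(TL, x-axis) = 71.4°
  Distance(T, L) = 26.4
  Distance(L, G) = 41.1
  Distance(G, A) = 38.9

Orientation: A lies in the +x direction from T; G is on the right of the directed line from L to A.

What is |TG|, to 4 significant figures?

24.64

Checks: |LG| = 41.10 ✓; |GA| = 38.90 ✓.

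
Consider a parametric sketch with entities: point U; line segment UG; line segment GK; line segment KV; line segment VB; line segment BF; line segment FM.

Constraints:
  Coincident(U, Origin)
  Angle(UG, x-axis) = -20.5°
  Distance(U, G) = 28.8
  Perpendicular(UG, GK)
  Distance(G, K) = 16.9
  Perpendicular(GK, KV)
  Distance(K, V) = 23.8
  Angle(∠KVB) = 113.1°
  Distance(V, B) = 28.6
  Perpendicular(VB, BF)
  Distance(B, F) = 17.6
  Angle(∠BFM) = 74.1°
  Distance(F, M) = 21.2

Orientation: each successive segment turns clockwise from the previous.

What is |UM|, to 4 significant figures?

13.48

U is at the origin; UG runs at -20.5° with length 28.8, so G = (26.98, -10.09). UG ⟂ GK, so GK runs at -110.5°; with |GK| = 16.9, K = (21.06, -25.92). GK ⟂ KV, so KV runs at 159.5°; with |KV| = 23.8, V = (-1.235, -17.58). ∠KVB = 113.1° gives VB at 92.60° from the x-axis; with |VB| = 28.6, B = (-2.533, 10.99). VB is perpendicular to BF, so BF runs at 2.600°; with |BF| = 17.6, F = (15.05, 11.79). ∠BFM = 74.1° gives FM at -103.3° from the x-axis; with |FM| = 21.2, M = (10.17, -8.843). Then |UM| = |M − U| = 13.48.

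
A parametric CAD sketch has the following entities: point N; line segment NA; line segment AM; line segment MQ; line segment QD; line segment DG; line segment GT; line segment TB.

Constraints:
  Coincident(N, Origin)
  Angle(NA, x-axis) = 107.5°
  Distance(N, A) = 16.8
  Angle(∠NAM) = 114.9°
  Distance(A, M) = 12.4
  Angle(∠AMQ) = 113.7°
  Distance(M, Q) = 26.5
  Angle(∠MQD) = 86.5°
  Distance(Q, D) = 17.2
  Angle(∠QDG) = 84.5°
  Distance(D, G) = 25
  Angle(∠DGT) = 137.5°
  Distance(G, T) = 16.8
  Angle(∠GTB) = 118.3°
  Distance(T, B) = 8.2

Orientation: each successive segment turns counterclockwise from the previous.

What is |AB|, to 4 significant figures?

18.84

∠DGT = 137.5° gives GT at 110.4° from the x-axis; with |GT| = 16.8, T = (-12.24, 25.87). ∠GTB = 118.3° gives TB at 172.1° from the x-axis; with |TB| = 8.2, B = (-20.37, 27.00). Then |AB| = |B − A| = 18.84.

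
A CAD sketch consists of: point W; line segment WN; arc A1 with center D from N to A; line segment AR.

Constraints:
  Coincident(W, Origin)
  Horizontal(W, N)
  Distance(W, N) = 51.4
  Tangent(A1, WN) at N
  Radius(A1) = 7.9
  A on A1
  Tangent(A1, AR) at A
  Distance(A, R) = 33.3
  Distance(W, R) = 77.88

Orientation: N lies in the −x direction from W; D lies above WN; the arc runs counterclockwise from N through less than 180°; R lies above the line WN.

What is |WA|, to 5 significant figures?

47.467

W is at the origin; WN is horizontal with |WN| = 51.4 and N on the −x side, so N = (-51.400, 0.0000). A1 meets WN tangentially, so DN is at right angles to WN, so D = N + (0, 7.9) = (-51.400, 7.9000). Since DA ⟂ AR (tangency), |DR| = √(7.9² + 33.3²) = 34.224 regardless of where A sits on A1. So R lies on both circle(W, 77.88) and circle(D, 34.224); the above-WN intersection is R = (-68.109, 37.768). A is the foot of the tangent from R: A = (-45.582, 13.244).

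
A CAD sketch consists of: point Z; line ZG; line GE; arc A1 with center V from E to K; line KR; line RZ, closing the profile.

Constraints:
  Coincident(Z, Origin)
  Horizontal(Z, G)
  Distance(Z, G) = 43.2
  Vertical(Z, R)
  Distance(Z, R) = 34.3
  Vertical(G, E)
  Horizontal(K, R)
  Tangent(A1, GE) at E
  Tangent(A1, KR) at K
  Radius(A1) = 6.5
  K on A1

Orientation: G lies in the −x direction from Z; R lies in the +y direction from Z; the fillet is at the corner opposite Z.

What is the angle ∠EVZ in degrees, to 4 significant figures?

142.9°

Z is at the origin; Z and G share the same y with |ZG| = 43.2 and G on the −x side, so G = (-43.20, 0.000). ZR is vertical with |ZR| = 34.3 and R on the +y side, so R = (0.000, 34.30). The virtual corner opposite Z is at (-43.20, 34.30). Since A1 is tangent to GE there, VE ⟂ GE and tangency of A1 to KR means the radius VK is perpendicular to KR, with radius 6.5, so the center V sits 6.5 in from both sides at V = (-36.70, 27.80). That places the tangent points at E = (-43.20, 27.80) on GE and K = (-36.70, 34.30) on KR. Then cos ∠EVZ = VE·VZ / (|VE||VZ|), giving 142.9°.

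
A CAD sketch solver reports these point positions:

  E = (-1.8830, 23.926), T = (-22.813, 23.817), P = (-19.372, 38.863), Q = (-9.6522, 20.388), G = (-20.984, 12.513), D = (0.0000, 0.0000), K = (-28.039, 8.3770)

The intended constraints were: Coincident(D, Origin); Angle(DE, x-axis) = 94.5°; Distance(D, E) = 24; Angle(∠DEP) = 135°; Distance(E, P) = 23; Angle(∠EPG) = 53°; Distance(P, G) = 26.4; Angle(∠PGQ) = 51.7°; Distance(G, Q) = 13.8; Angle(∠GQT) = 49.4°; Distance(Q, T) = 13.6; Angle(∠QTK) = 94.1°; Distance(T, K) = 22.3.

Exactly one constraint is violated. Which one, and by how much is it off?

Distance(T, K) = 22.3 — off by 6.00.

D = (0.00, 0.00) ✓; DE at 94.50° ✓; |DE| = 24.00 ✓; ∠DEP = 135.0° ✓; |EP| = 23.00 ✓; ∠EPG = 53.00° ✓; |PG| = 26.40 ✓; ∠PGQ = 51.70° ✓; |GQ| = 13.80 ✓; ∠GQT = 49.40° ✓; |QT| = 13.60 ✓; ∠QTK = 94.10° ✓; |TK| = 16.30 ✗.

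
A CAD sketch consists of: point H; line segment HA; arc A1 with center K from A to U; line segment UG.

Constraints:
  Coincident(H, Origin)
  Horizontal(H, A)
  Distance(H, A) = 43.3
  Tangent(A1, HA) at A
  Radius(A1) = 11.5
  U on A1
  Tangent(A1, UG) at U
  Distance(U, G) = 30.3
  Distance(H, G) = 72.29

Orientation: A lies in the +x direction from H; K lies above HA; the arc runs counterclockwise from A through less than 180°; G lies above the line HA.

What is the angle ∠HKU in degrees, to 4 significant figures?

152.5°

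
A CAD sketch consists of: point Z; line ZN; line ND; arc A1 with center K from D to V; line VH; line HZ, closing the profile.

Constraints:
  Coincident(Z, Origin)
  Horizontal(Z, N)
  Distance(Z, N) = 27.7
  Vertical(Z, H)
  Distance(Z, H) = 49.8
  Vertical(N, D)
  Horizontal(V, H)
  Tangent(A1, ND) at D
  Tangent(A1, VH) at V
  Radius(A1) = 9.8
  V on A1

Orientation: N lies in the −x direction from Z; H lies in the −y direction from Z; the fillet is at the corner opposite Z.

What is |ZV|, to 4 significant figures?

52.92

Z is at the origin; Z and N share the same y with |ZN| = 27.7 and N on the −x side, so N = (-27.70, 0.000). ZH is vertical with |ZH| = 49.8 and H on the −y side, so H = (0.000, -49.80). The virtual corner opposite Z is at (-27.70, -49.80). Tangency of A1 to ND means the radius KD is perpendicular to ND and since A1 is tangent to VH there, KV ⟂ VH, with radius 9.8, so the center K sits 9.8 in from both sides at K = (-17.90, -40.00). That places the tangent points at D = (-27.70, -40.00) on ND and V = (-17.90, -49.80) on VH. Then |ZV| = |V − Z| = 52.92.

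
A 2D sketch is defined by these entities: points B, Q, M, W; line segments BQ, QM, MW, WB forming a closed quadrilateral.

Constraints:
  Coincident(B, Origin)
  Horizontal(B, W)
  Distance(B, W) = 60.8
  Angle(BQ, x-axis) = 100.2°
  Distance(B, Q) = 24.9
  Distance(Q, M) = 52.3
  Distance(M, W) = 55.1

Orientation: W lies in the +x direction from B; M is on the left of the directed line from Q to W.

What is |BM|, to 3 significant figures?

65.3

Checks: |QM| = 52.30 ✓; |MW| = 55.10 ✓.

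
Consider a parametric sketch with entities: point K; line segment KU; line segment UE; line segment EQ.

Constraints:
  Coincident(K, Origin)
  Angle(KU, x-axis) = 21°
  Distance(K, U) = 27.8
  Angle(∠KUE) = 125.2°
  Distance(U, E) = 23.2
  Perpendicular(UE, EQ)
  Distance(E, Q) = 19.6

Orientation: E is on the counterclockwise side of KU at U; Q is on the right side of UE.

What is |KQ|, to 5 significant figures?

57.700

∠KUE = 125.2°, so UE runs at 21.0° + (180° − 125.2°) = 75.800° from the x-axis; with |UE| = 23.2, E = U + 23.2·(cos 75.800°, sin 75.800°) = (31.645, 32.454). UE is perpendicular to EQ; with |EQ| = 19.6 on the right of UE, Q = E + 19.6·(0.96945, -0.24531) = (50.646, 27.646). Then |KQ| = |Q − K| = 57.700.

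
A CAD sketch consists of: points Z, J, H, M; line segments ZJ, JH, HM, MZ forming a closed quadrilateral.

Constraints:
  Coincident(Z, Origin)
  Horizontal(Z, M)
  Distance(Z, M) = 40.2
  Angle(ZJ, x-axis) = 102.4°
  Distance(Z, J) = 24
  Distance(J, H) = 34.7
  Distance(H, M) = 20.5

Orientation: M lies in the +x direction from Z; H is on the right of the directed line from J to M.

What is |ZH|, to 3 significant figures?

19.7

Z is at the origin; Z and M share the same y with |ZM| = 40.2 and M in +x, so M = (40.2, 0). ZJ runs at 102.4° with |ZJ| = 24.0, so J = (-5.15, 23.4). H is determined by |JH| = 34.7 and |HM| = 20.5 together: it lies at the intersection of circle(J, 34.7) and circle(M, 20.5). With |JM| = 51.1, the foot of the radical line on JM is 33.2 from J and the perpendicular offset is √(34.7² − 33.2²) = 10.1. Taking the right-of-JM solution: H = (19.7, -0.761).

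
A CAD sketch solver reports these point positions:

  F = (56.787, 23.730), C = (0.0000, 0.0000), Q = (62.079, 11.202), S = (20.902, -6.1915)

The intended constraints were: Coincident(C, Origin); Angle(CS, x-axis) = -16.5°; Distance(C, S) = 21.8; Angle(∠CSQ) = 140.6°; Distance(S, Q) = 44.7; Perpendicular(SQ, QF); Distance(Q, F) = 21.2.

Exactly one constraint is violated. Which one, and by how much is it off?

Distance(Q, F) = 21.2 — off by 7.60.

C = (0.00, 0.00) ✓; CS at -16.50° ✓; |CS| = 21.80 ✓; ∠CSQ = 140.6° ✓; |SQ| = 44.70 ✓; ∠(SQ, QF) = 90.00° ✓; |QF| = 13.60 ✗.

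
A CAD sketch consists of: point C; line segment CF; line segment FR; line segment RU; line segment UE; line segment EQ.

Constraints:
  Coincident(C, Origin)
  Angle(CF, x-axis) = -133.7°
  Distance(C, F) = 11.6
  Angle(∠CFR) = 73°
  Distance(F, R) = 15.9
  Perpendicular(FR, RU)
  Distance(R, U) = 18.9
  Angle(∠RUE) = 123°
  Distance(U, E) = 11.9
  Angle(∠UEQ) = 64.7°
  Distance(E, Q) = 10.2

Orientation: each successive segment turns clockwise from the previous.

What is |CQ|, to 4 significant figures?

4.338

∠RUE = 123.0° gives UE at -27.70° from the x-axis; with |UE| = 11.9, E = (11.22, 9.197). ∠UEQ = 64.7° gives EQ at -143.0° from the x-axis; with |EQ| = 10.2, Q = (3.077, 3.059). Then |CQ| = |Q − C| = 4.338.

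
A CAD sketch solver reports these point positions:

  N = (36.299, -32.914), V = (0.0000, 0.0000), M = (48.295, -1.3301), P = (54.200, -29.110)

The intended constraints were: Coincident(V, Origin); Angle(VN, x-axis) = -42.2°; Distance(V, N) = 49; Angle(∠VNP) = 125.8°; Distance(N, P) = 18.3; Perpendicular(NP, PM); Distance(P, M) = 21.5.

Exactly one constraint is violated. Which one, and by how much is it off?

Distance(P, M) = 21.5 — off by 6.90.

V = (0.00, 0.00) ✓; VN at -42.20° ✓; |VN| = 49.00 ✓; ∠VNP = 125.8° ✓; |NP| = 18.30 ✓; ∠(NP, PM) = 90.00° ✓; |PM| = 28.40 ✗.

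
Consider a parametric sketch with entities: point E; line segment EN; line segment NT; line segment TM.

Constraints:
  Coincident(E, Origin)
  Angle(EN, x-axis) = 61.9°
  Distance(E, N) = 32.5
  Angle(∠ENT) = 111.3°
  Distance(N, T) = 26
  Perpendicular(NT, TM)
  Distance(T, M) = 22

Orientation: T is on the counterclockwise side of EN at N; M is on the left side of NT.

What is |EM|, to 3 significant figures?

38.7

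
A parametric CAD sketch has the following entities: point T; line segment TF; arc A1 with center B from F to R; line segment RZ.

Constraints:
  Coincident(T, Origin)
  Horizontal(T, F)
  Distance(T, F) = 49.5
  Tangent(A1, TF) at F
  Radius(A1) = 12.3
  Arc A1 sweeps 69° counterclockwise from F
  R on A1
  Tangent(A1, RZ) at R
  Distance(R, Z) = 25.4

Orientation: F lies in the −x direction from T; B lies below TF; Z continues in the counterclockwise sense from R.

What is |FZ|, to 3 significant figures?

37.7

On A1, F sits at bearing 90° from B; a 69° counterclockwise sweep puts R at bearing 159°, so R = B + 12.3·(cos 159°, sin 159°) = (-61.0, -7.89). A1 meets RZ tangentially, so BR is at right angles to RZ, so RZ runs along (−sin 159°, cos 159°); with |RZ| = 25.4, Z = (-70.1, -31.6). Then |FZ| = |Z − F| = 37.7.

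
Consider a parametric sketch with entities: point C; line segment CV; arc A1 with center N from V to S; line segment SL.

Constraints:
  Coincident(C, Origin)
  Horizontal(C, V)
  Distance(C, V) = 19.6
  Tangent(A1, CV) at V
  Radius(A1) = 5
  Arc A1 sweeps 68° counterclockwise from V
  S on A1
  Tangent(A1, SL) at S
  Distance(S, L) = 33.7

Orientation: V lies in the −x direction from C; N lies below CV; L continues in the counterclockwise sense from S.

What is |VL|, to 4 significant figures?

38.46

C is at the origin; C and V share the same y with |CV| = 19.6 and V on the −x side, so V = (-19.60, 0.000). Tangency of A1 to CV means the radius NV is perpendicular to CV, so N = V + (0, -5) = (-19.60, -5.000). On A1, V sits at bearing 90° from N; a 68° counterclockwise sweep puts S at bearing 158°, so S = N + 5.0·(cos 158°, sin 158°) = (-24.24, -3.127). Tangency of A1 to SL means the radius NS is perpendicular to SL, so SL runs along (−sin 158°, cos 158°); with |SL| = 33.7, L = (-36.86, -34.37). Then |VL| = |L − V| = 38.46.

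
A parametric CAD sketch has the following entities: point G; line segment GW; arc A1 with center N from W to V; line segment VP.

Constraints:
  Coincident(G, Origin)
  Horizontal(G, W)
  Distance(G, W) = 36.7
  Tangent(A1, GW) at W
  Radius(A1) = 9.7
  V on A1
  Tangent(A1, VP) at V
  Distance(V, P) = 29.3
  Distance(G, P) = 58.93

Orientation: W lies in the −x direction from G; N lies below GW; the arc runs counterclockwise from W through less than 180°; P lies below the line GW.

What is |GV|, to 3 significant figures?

47.6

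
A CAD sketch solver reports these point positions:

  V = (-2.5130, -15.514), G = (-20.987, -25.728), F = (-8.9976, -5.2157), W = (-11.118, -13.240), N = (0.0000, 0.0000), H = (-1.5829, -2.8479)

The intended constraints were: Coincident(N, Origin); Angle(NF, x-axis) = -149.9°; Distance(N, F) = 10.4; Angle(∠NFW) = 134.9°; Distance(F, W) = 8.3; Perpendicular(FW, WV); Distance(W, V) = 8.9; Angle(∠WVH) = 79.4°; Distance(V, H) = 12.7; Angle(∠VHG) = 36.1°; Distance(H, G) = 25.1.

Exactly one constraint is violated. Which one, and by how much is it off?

Distance(H, G) = 25.1 — off by 4.90.

N = (0.00, 0.00) ✓; NF at -149.9° ✓; |NF| = 10.40 ✓; ∠NFW = 134.9° ✓; |FW| = 8.300 ✓; ∠(FW, WV) = 90.00° ✓; |WV| = 8.900 ✓; ∠WVH = 79.40° ✓; |VH| = 12.70 ✓; ∠VHG = 36.10° ✓; |HG| = 30.00 ✗.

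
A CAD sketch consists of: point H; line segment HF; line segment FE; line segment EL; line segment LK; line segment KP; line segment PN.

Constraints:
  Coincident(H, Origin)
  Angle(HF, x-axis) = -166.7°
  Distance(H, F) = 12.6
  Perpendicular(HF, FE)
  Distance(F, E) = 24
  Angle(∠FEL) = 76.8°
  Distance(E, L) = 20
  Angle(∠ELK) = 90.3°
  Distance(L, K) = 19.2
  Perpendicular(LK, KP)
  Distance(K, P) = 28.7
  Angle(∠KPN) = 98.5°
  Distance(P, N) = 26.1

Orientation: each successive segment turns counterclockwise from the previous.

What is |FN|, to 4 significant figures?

34.86

LK is perpendicular to KP, so KP runs at -153.8°; with |KP| = 28.7, P = (-23.07, -12.77). ∠KPN = 98.5° gives PN at -72.30° from the x-axis; with |PN| = 26.1, N = (-15.14, -37.64). Then |FN| = |N − F| = 34.86.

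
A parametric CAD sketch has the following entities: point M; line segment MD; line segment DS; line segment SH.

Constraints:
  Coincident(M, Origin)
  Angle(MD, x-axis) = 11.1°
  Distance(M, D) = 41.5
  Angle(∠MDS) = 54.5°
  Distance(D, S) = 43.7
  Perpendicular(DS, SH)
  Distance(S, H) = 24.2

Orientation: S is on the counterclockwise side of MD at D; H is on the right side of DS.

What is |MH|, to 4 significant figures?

61.21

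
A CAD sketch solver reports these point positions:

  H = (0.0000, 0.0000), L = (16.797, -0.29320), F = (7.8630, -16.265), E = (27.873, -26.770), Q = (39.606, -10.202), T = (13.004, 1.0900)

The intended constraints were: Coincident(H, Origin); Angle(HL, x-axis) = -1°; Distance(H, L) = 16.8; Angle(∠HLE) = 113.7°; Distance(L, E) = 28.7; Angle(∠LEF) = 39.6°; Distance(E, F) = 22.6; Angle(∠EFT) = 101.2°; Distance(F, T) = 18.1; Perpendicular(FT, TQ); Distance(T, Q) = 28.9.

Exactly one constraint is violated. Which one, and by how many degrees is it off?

Perpendicular(FT, TQ) — off by 6.50°.

H = (0.00, 0.00) ✓; HL at -1.000° ✓; |HL| = 16.80 ✓; ∠HLE = 113.7° ✓; |LE| = 28.70 ✓; ∠LEF = 39.60° ✓; |EF| = 22.60 ✓; ∠EFT = 101.2° ✓; |FT| = 18.10 ✓; ∠(FT, TQ) = 96.50° ✗; |TQ| = 28.90 ✓.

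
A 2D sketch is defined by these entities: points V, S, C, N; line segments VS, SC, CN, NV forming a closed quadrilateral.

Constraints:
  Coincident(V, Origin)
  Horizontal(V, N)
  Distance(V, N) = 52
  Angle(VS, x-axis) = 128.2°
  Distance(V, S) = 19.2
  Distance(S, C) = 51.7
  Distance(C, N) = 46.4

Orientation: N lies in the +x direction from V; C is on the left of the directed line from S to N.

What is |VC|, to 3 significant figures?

53.0

V is at the origin; V and N share the same y with |VN| = 52.0 and N in +x, so N = (52.0, 0). VS runs at 128.2° with |VS| = 19.2, so S = (-11.9, 15.1). C is determined by |SC| = 51.7 and |CN| = 46.4 together: it lies at the intersection of circle(S, 51.7) and circle(N, 46.4). With |SN| = 65.6, the foot of the radical line on SN is 36.8 from S and the perpendicular offset is √(51.7² − 36.8²) = 36.3. Taking the left-of-SN solution: C = (32.3, 42.0).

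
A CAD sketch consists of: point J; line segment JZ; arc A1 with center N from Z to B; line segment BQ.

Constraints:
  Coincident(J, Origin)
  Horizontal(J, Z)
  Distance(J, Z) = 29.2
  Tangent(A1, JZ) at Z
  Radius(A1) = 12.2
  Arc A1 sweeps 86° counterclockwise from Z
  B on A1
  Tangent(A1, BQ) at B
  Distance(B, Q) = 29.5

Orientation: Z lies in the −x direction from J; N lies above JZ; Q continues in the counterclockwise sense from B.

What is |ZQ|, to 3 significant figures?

43.2

On A1, Z sits at bearing -90° from N; an 86° counterclockwise sweep puts B at bearing -4°, so B = N + 12.2·(cos -4°, sin -4°) = (-17.0, 11.3). Since A1 is tangent to BQ there, NB ⟂ BQ, so BQ runs along (−sin -4°, cos -4°); with |BQ| = 29.5, Q = (-15.0, 40.8). Then |ZQ| = |Q − Z| = 43.2.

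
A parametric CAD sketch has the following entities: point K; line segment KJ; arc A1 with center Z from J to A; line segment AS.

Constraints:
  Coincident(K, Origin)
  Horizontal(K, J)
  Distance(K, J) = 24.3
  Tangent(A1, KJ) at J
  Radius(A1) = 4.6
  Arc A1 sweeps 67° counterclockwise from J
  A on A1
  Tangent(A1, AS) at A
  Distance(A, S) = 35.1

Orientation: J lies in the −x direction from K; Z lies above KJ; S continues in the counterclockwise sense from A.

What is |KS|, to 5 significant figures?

35.682

K is at the origin; K and J share the same y with |KJ| = 24.3 and J on the −x side, so J = (-24.300, 0.0000). The tangent condition forces ZJ to be normal to KJ, so Z = J + (0, 4.6) = (-24.300, 4.6000). On A1, J sits at bearing -90° from Z; a 67° counterclockwise sweep puts A at bearing -23°, so A = Z + 4.6·(cos -23°, sin -23°) = (-20.066, 2.8026). A1 meets AS tangentially, so ZA is at right angles to AS, so AS runs along (−sin -23°, cos -23°); with |AS| = 35.1, S = (-6.3510, 35.112). Then |KS| = |S − K| = 35.682.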